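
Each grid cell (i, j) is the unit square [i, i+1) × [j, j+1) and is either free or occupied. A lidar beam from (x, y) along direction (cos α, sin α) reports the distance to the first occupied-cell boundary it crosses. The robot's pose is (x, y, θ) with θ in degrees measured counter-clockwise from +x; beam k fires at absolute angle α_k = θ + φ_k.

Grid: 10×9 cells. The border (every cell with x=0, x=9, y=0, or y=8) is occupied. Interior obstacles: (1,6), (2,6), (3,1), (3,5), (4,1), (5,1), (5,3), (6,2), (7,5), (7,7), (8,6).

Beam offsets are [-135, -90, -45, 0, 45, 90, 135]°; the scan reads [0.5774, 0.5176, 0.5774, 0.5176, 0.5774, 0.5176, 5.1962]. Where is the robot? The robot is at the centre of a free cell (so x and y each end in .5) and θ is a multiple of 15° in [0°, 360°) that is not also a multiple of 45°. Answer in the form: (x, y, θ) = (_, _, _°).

(x, y, θ) = (5.5, 2.5, 15°)

The pose lattice has 45·16 = 720 candidates. Test each by forward raycasting.
  (6.5, 3.5, 60°): beam 1 = 0.5176 ≠ 0.5774 ✗
  (7.5, 1.5, 150°): beam 1 = 1.5529 ≠ 0.5774 ✗
  (7.5, 6.5, 60°): beam 1 = 0.5176 ≠ 0.5774 ✗
  (3.5, 4.5, 150°): beam 1 = 3.6235 ≠ 0.5774 ✗
  …
  (5.5, 2.5, 15°): r_1=0.5774, r_2=0.5176, r_3=0.5774, r_4=0.5176, r_5=0.5774, r_6=0.5176, r_7=5.1962 — all match ✓
No second candidate reproduces the full scan.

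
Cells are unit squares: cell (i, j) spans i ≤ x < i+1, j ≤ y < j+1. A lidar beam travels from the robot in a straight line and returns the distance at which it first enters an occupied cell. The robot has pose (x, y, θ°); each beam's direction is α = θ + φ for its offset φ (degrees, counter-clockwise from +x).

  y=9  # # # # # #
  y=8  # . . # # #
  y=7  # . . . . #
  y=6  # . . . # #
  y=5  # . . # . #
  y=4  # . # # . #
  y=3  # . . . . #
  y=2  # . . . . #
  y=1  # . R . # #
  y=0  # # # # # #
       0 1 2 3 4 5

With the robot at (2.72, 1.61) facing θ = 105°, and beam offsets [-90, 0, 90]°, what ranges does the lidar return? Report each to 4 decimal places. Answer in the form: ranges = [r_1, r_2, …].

ranges = [1.3252, 2.4743, 1.7807]

beam 1: φ=-90°, α=15°
  d=(0.9659,0.2588)  start (2,1)  tX=0.2899 tY=1.5068  stride 1/|dx|=1.0353 1/|dy|=3.8637
    cross x-line → (3,1), t=0.2899
    cross x-line → (4,1), t=1.3252 (wall)
  → r_1 = 1.3252
beam 2: φ=0°, α=105°
  d=(-0.2588,0.9659)  start (2,1)  tX=2.7819 tY=0.4038  stride 1/|dx|=3.8637 1/|dy|=1.0353
    cross y-line → (2,2), t=0.4038
    cross y-line → (2,3), t=1.4390
    cross y-line → (2,4), t=2.4743 (wall)
  → r_2 = 2.4743
beam 3: φ=90°, α=195°
  d=(-0.9659,-0.2588)  start (2,1)  tX=0.7454 tY=2.3569  stride 1/|dx|=1.0353 1/|dy|=3.8637
    cross x-line → (1,1), t=0.7454
    cross x-line → (0,1), t=1.7807 (wall)
  → r_3 = 1.7807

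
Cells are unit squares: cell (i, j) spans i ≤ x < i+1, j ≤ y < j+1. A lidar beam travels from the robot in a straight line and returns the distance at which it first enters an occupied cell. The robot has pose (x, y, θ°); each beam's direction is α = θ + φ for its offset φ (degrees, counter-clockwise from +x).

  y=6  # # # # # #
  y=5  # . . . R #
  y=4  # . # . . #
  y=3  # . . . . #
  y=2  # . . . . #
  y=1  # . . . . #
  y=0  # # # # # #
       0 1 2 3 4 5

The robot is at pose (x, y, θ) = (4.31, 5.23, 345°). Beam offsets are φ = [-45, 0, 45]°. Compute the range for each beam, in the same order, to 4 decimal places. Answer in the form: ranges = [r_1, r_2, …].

beam 1: φ=-45°, α=300°
  dir = (cos 300°, sin 300°) = (0.5000, -0.8660); from cell (4,5)
  next x-line at t=1.3800, next y-line at t=0.2656; Δt_x=2.0000, Δt_y=1.1547
    y: enter (4,4) at t=0.2656
    x: enter (5,4) at t=1.3800 ← occupied
  → r_1 = 1.3800
beam 2: φ=0°, α=345°
  dir = (cos 345°, sin 345°) = (0.9659, -0.2588); from cell (4,5)
  next x-line at t=0.7143, next y-line at t=0.8887; Δt_x=1.0353, Δt_y=3.8637
    x: enter (5,5) at t=0.7143 ← occupied
  → r_2 = 0.7143
beam 3: φ=45°, α=30°
  dir = (cos 30°, sin 30°) = (0.8660, 0.5000); from cell (4,5)
  next x-line at t=0.7967, next y-line at t=1.5400; Δt_x=1.1547, Δt_y=2.0000
    x: enter (5,5) at t=0.7967 ← occupied
  → r_3 = 0.7967

ranges = [1.3800, 0.7143, 0.7967]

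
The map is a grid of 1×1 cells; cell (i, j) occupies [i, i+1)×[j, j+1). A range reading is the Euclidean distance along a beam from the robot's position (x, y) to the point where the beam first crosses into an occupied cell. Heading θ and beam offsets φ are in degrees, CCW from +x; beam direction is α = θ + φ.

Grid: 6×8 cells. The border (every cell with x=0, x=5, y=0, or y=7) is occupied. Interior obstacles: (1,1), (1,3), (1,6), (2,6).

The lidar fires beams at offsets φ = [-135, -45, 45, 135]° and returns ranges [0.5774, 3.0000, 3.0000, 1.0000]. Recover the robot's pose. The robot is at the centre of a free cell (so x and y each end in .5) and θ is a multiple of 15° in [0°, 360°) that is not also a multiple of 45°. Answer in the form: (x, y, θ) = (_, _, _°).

Enumerate (i+0.5, j+0.5, θ) over the 20 free cells and 16 admissible headings. For each, cast all 4 beams and compare to the given ranges.
  (4.5, 4.5, 165°): beam 2 = 2.8868 ≠ 3.0000 ✗
  (3.5, 5.5, 210°): beam 1 = 1.5529 ≠ 0.5774 ✗
  (2.5, 5.5, 210°): beam 1 = 0.5176 ≠ 0.5774 ✗
  (4.5, 2.5, 75°): beam 1 = 1.0000 ≠ 0.5774 ✗
  (4.5, 5.5, 255°): beam 1 = 1.7321 ≠ 0.5774 ✗
  …
  (4.5, 3.5, 165°): r_1=0.5774, r_2=3.0000, r_3=3.0000, r_4=1.0000 — all match ✓
No second candidate reproduces the full scan.

(x, y, θ) = (4.5, 3.5, 165°)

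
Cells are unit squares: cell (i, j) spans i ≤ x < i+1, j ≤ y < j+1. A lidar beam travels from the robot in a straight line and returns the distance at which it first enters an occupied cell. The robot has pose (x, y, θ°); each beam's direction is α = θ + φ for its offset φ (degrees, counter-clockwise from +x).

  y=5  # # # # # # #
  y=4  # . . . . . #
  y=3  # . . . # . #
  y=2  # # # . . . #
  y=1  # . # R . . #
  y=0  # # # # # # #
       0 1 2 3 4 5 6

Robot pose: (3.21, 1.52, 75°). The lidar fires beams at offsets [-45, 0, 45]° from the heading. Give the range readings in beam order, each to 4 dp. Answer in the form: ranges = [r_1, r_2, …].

ranges = [3.2216, 3.6028, 0.4200]

beam 1: φ=-45°, α=30°
  cosα=0.8660 sinα=0.5000 | (3,1) | tMaxX 0.9122 tMaxY 0.9600 | tΔX 1.1547 tΔY 2.0000
    t=0.9122 [x] (4,1)
    t=0.9600 [y] (4,2)
    t=2.0669 [x] (5,2)
    t=2.9600 [y] (5,3)
    t=3.2216 [x] (6,3) — stop
  → r_1 = 3.2216
beam 2: φ=0°, α=75°
  cosα=0.2588 sinα=0.9659 | (3,1) | tMaxX 3.0523 tMaxY 0.4969 | tΔX 3.8637 tΔY 1.0353
    t=0.4969 [y] (3,2)
    t=1.5322 [y] (3,3)
    t=2.5675 [y] (3,4)
    t=3.0523 [x] (4,4)
    t=3.6028 [y] (4,5) — stop
  → r_2 = 3.6028
beam 3: φ=45°, α=120°
  cosα=-0.5000 sinα=0.8660 | (3,1) | tMaxX 0.4200 tMaxY 0.5543 | tΔX 2.0000 tΔY 1.1547
    t=0.4200 [x] (2,1) — stop
  → r_3 = 0.4200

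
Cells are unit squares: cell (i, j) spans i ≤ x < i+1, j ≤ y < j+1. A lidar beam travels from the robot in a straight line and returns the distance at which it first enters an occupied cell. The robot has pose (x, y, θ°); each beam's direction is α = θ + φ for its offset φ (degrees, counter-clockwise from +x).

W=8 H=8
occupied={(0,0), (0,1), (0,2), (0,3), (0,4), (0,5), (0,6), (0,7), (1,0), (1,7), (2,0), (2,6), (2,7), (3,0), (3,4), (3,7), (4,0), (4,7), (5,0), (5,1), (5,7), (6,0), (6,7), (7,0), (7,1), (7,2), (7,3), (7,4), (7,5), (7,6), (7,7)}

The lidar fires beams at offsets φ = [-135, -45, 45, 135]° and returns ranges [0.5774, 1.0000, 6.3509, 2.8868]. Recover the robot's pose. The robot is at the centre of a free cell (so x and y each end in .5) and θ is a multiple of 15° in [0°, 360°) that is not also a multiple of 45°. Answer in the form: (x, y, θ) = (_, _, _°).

(x, y, θ) = (3.5, 1.5, 15°)

The pose lattice has 33·16 = 528 candidates. Test each by forward raycasting.
  (2.5, 4.5, 240°): beam 1 = 1.5529 ≠ 0.5774 ✗
  (5.5, 5.5, 330°): beam 1 = 1.9319 ≠ 0.5774 ✗
  (1.5, 2.5, 240°): beam 1 = 1.9319 ≠ 0.5774 ✗
  …
  (3.5, 1.5, 15°): r_1=0.5774, r_2=1.0000, r_3=6.3509, r_4=2.8868 — all match ✓
Only this pose fits every beam.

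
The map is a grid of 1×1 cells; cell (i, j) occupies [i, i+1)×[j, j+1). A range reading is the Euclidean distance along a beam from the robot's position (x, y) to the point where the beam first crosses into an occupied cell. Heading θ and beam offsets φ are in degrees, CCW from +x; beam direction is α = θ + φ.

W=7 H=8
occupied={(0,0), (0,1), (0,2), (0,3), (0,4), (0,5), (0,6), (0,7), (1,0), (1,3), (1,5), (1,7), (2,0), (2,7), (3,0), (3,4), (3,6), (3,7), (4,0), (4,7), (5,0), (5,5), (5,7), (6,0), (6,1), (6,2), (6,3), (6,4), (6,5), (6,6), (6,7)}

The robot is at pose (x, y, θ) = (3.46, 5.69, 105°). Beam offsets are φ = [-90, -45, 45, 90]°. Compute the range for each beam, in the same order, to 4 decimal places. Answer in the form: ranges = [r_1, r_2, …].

beam 1: φ=-90°, α=15°
  direction (0.9659, 0.2588); cell (3,5); t to first gridline: x 0.5590, y 1.1977 (then +1.0353 / +3.8637)
    (4,5) via x @ 0.5590
    (4,6) via y @ 1.1977
    (5,6) via x @ 1.5943
    (6,6) via x @ 2.6296  # hit
  → r_1 = 2.6296
beam 2: φ=-45°, α=60°
  direction (0.5000, 0.8660); cell (3,5); t to first gridline: x 1.0800, y 0.3580 (then +2.0000 / +1.1547)
    (3,6) via y @ 0.3580  # hit
  → r_2 = 0.3580
beam 3: φ=45°, α=150°
  direction (-0.8660, 0.5000); cell (3,5); t to first gridline: x 0.5312, y 0.6200 (then +1.1547 / +2.0000)
    (2,5) via x @ 0.5312
    (2,6) via y @ 0.6200
    (1,6) via x @ 1.6859
    (1,7) via y @ 2.6200  # hit
  → r_3 = 2.6200
beam 4: φ=90°, α=195°
  direction (-0.9659, -0.2588); cell (3,5); t to first gridline: x 0.4762, y 2.6660 (then +1.0353 / +3.8637)
    (2,5) via x @ 0.4762
    (1,5) via x @ 1.5115  # hit
  → r_4 = 1.5115

ranges = [2.6296, 0.3580, 2.6200, 1.5115]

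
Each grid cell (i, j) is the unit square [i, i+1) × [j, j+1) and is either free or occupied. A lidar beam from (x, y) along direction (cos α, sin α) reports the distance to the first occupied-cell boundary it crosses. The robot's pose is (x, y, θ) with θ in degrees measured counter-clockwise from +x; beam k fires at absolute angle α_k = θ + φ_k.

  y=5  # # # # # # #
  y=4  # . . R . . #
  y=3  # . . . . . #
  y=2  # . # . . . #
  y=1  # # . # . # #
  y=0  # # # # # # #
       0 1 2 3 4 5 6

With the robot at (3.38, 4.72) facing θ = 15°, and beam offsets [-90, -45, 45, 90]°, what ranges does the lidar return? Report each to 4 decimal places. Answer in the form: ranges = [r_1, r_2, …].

beam 1: φ=-90°, α=285°
  dir = (cos 285°, sin 285°) = (0.2588, -0.9659); from cell (3,4)
  next x-line at t=2.3955, next y-line at t=0.7454; Δt_x=3.8637, Δt_y=1.0353
    y: enter (3,3) at t=0.7454
    y: enter (3,2) at t=1.7807
    x: enter (4,2) at t=2.3955
    y: enter (4,1) at t=2.8160
    y: enter (4,0) at t=3.8512 ← occupied
  → r_1 = 3.8512
beam 2: φ=-45°, α=330°
  dir = (cos 330°, sin 330°) = (0.8660, -0.5000); from cell (3,4)
  next x-line at t=0.7159, next y-line at t=1.4400; Δt_x=1.1547, Δt_y=2.0000
    x: enter (4,4) at t=0.7159
    y: enter (4,3) at t=1.4400
    x: enter (5,3) at t=1.8706
    x: enter (6,3) at t=3.0253 ← occupied
  → r_2 = 3.0253
beam 3: φ=45°, α=60°
  dir = (cos 60°, sin 60°) = (0.5000, 0.8660); from cell (3,4)
  next x-line at t=1.2400, next y-line at t=0.3233; Δt_x=2.0000, Δt_y=1.1547
    y: enter (3,5) at t=0.3233 ← occupied
  → r_3 = 0.3233
beam 4: φ=90°, α=105°
  dir = (cos 105°, sin 105°) = (-0.2588, 0.9659); from cell (3,4)
  next x-line at t=1.4682, next y-line at t=0.2899; Δt_x=3.8637, Δt_y=1.0353
    y: enter (3,5) at t=0.2899 ← occupied
  → r_4 = 0.2899

ranges = [3.8512, 3.0253, 0.3233, 0.2899]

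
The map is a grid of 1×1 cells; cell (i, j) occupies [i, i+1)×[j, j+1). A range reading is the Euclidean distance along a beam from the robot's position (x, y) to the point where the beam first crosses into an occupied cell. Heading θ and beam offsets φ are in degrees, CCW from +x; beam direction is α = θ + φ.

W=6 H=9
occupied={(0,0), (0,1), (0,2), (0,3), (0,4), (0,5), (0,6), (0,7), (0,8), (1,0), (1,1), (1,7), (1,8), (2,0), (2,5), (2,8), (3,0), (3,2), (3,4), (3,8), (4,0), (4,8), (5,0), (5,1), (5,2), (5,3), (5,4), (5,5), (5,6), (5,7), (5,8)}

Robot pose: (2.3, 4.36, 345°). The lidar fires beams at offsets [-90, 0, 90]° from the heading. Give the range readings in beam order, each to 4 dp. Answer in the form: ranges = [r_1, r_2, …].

beam 1: φ=-90°, α=255°
  d=(-0.2588,-0.9659)  start (2,4)  tX=1.1591 tY=0.3727  stride 1/|dx|=3.8637 1/|dy|=1.0353
    cross y-line → (2,3), t=0.3727
    cross x-line → (1,3), t=1.1591
    cross y-line → (1,2), t=1.4080
    cross y-line → (1,1), t=2.4433 (wall)
  → r_1 = 2.4433
beam 2: φ=0°, α=345°
  d=(0.9659,-0.2588)  start (2,4)  tX=0.7247 tY=1.3909  stride 1/|dx|=1.0353 1/|dy|=3.8637
    cross x-line → (3,4), t=0.7247 (wall)
  → r_2 = 0.7247
beam 3: φ=90°, α=75°
  d=(0.2588,0.9659)  start (2,4)  tX=2.7046 tY=0.6626  stride 1/|dx|=3.8637 1/|dy|=1.0353
    cross y-line → (2,5), t=0.6626 (wall)
  → r_3 = 0.6626

ranges = [2.4433, 0.7247, 0.6626]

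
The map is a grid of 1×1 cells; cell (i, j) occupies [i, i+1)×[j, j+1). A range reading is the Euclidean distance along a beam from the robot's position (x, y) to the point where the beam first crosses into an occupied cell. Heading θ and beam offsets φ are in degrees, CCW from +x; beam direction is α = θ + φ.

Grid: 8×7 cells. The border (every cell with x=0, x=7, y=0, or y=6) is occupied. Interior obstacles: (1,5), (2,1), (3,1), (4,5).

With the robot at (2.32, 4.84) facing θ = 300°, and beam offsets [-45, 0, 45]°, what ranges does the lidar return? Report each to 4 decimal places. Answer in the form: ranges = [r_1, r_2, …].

ranges = [3.9755, 3.2793, 4.8451]

beam 1: φ=-45°, α=255°
  d=(-0.2588,-0.9659)  start (2,4)  tX=1.2364 tY=0.8696  stride 1/|dx|=3.8637 1/|dy|=1.0353
    cross y-line → (2,3), t=0.8696
    cross x-line → (1,3), t=1.2364
    cross y-line → (1,2), t=1.9049
    cross y-line → (1,1), t=2.9402
    cross y-line → (1,0), t=3.9755 (wall)
  → r_1 = 3.9755
beam 2: φ=0°, α=300°
  d=(0.5000,-0.8660)  start (2,4)  tX=1.3600 tY=0.9699  stride 1/|dx|=2.0000 1/|dy|=1.1547
    cross y-line → (2,3), t=0.9699
    cross x-line → (3,3), t=1.3600
    cross y-line → (3,2), t=2.1246
    cross y-line → (3,1), t=3.2793 (wall)
  → r_2 = 3.2793
beam 3: φ=45°, α=345°
  d=(0.9659,-0.2588)  start (2,4)  tX=0.7040 tY=3.2455  stride 1/|dx|=1.0353 1/|dy|=3.8637
    cross x-line → (3,4), t=0.7040
    cross x-line → (4,4), t=1.7393
    cross x-line → (5,4), t=2.7745
    cross y-line → (5,3), t=3.2455
    cross x-line → (6,3), t=3.8098
    cross x-line → (7,3), t=4.8451 (wall)
  → r_3 = 4.8451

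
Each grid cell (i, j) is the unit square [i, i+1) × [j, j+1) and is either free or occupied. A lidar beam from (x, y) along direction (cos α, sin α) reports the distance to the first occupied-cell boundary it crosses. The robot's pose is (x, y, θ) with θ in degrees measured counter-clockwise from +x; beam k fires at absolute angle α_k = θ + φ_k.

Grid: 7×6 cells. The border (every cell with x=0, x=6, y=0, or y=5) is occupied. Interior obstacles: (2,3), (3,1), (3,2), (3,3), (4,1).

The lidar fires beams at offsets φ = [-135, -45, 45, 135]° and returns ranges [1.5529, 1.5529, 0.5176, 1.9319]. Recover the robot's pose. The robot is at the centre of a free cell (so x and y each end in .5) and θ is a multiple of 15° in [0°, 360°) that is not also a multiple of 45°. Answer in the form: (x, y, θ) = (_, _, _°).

The pose lattice has 15·16 = 240 candidates. Test each by forward raycasting.
  (2.5, 1.5, 240°): beam 4 = 0.5176 ≠ 1.9319 ✗
  (1.5, 4.5, 105°): beam 1 = 1.0000 ≠ 1.5529 ✗
  (2.5, 1.5, 165°): beam 1 = 0.5774 ≠ 1.5529 ✗
  …
  (5.5, 2.5, 300°): r_1=1.5529, r_2=1.5529, r_3=0.5176, r_4=1.9319 — all match ✓
No second candidate reproduces the full scan.

(x, y, θ) = (5.5, 2.5, 300°)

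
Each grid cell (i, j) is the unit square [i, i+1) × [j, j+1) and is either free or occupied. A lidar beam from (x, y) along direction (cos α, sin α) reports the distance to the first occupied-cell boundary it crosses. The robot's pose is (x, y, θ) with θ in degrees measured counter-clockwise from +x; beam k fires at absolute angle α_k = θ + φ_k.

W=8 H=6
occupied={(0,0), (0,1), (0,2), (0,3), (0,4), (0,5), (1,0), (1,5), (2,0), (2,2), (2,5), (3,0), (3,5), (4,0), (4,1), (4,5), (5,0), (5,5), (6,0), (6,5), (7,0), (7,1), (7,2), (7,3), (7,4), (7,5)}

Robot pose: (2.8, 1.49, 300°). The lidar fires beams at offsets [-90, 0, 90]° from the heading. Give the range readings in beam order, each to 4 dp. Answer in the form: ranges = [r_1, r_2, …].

ranges = [0.9800, 0.5658, 4.8497]

beam 1: φ=-90°, α=210°
  d=(-0.8660,-0.5000)  start (2,1)  tX=0.9238 tY=0.9800  stride 1/|dx|=1.1547 1/|dy|=2.0000
    cross x-line → (1,1), t=0.9238
    cross y-line → (1,0), t=0.9800 (wall)
  → r_1 = 0.9800
beam 2: φ=0°, α=300°
  d=(0.5000,-0.8660)  start (2,1)  tX=0.4000 tY=0.5658  stride 1/|dx|=2.0000 1/|dy|=1.1547
    cross x-line → (3,1), t=0.4000
    cross y-line → (3,0), t=0.5658 (wall)
  → r_2 = 0.5658
beam 3: φ=90°, α=30°
  d=(0.8660,0.5000)  start (2,1)  tX=0.2309 tY=1.0200  stride 1/|dx|=1.1547 1/|dy|=2.0000
    cross x-line → (3,1), t=0.2309
    cross y-line → (3,2), t=1.0200
    cross x-line → (4,2), t=1.3856
    cross x-line → (5,2), t=2.5403
    cross y-line → (5,3), t=3.0200
    cross x-line → (6,3), t=3.6950
    cross x-line → (7,3), t=4.8497 (wall)
  → r_3 = 4.8497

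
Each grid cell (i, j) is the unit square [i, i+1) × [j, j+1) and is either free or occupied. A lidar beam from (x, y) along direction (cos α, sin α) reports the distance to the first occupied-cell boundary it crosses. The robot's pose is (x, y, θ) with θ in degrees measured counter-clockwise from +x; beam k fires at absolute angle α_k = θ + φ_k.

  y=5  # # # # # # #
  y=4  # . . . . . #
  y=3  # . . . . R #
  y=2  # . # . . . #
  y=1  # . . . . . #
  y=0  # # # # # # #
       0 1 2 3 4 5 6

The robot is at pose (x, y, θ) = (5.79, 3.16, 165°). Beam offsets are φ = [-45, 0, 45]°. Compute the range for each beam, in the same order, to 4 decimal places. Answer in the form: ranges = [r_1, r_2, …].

ranges = [2.1246, 4.9590, 4.3200]

beam 1: φ=-45°, α=120°
  dir = (cos 120°, sin 120°) = (-0.5000, 0.8660); from cell (5,3)
  next x-line at t=1.5800, next y-line at t=0.9699; Δt_x=2.0000, Δt_y=1.1547
    y: enter (5,4) at t=0.9699
    x: enter (4,4) at t=1.5800
    y: enter (4,5) at t=2.1246 ← occupied
  → r_1 = 2.1246
beam 2: φ=0°, α=165°
  dir = (cos 165°, sin 165°) = (-0.9659, 0.2588); from cell (5,3)
  next x-line at t=0.8179, next y-line at t=3.2455; Δt_x=1.0353, Δt_y=3.8637
    x: enter (4,3) at t=0.8179
    x: enter (3,3) at t=1.8531
    x: enter (2,3) at t=2.8884
    y: enter (2,4) at t=3.2455
    x: enter (1,4) at t=3.9237
    x: enter (0,4) at t=4.9590 ← occupied
  → r_2 = 4.9590
beam 3: φ=45°, α=210°
  dir = (cos 210°, sin 210°) = (-0.8660, -0.5000); from cell (5,3)
  next x-line at t=0.9122, next y-line at t=0.3200; Δt_x=1.1547, Δt_y=2.0000
    y: enter (5,2) at t=0.3200
    x: enter (4,2) at t=0.9122
    x: enter (3,2) at t=2.0669
    y: enter (3,1) at t=2.3200
    x: enter (2,1) at t=3.2216
    y: enter (2,0) at t=4.3200 ← occupied
  → r_3 = 4.3200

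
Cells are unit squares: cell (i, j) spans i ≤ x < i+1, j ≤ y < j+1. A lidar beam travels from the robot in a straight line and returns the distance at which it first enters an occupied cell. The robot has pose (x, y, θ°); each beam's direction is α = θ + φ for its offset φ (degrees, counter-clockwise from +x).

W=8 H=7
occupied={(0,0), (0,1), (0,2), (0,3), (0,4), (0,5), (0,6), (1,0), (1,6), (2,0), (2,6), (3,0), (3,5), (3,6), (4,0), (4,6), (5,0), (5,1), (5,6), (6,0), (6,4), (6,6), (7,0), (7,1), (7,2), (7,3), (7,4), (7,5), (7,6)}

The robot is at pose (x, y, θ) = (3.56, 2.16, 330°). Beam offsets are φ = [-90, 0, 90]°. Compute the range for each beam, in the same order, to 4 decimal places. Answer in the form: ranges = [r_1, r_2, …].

beam 1: φ=-90°, α=240°
  cosα=-0.5000 sinα=-0.8660 | (3,2) | tMaxX 1.1200 tMaxY 0.1848 | tΔX 2.0000 tΔY 1.1547
    t=0.1848 [y] (3,1)
    t=1.1200 [x] (2,1)
    t=1.3395 [y] (2,0) — stop
  → r_1 = 1.3395
beam 2: φ=0°, α=330°
  cosα=0.8660 sinα=-0.5000 | (3,2) | tMaxX 0.5081 tMaxY 0.3200 | tΔX 1.1547 tΔY 2.0000
    t=0.3200 [y] (3,1)
    t=0.5081 [x] (4,1)
    t=1.6628 [x] (5,1) — stop
  → r_2 = 1.6628
beam 3: φ=90°, α=60°
  cosα=0.5000 sinα=0.8660 | (3,2) | tMaxX 0.8800 tMaxY 0.9699 | tΔX 2.0000 tΔY 1.1547
    t=0.8800 [x] (4,2)
    t=0.9699 [y] (4,3)
    t=2.1246 [y] (4,4)
    t=2.8800 [x] (5,4)
    t=3.2793 [y] (5,5)
    t=4.4341 [y] (5,6) — stop
  → r_3 = 4.4341

ranges = [1.3395, 1.6628, 4.4341]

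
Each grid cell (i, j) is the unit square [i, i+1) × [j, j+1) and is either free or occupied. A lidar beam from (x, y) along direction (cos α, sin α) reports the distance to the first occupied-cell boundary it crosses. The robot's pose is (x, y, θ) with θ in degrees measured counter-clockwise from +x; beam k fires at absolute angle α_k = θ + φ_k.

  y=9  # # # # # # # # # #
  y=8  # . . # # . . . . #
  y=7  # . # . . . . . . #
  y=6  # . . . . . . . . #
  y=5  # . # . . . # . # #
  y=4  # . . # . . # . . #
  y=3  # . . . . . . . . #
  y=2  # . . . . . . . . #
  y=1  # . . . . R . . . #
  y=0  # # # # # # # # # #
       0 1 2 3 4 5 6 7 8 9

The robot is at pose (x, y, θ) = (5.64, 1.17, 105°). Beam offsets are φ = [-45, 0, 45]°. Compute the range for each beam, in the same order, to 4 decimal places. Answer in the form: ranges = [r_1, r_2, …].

ranges = [4.7200, 7.0709, 5.3578]

beam 1: φ=-45°, α=60°
  d=(0.5000,0.8660)  start (5,1)  tX=0.7200 tY=0.9584  stride 1/|dx|=2.0000 1/|dy|=1.1547
    cross x-line → (6,1), t=0.7200
    cross y-line → (6,2), t=0.9584
    cross y-line → (6,3), t=2.1131
    cross x-line → (7,3), t=2.7200
    cross y-line → (7,4), t=3.2678
    cross y-line → (7,5), t=4.4225
    cross x-line → (8,5), t=4.7200 (wall)
  → r_1 = 4.7200
beam 2: φ=0°, α=105°
  d=(-0.2588,0.9659)  start (5,1)  tX=2.4728 tY=0.8593  stride 1/|dx|=3.8637 1/|dy|=1.0353
    cross y-line → (5,2), t=0.8593
    cross y-line → (5,3), t=1.8946
    cross x-line → (4,3), t=2.4728
    cross y-line → (4,4), t=2.9298
    cross y-line → (4,5), t=3.9651
    cross y-line → (4,6), t=5.0004
    cross y-line → (4,7), t=6.0357
    cross x-line → (3,7), t=6.3365
    cross y-line → (3,8), t=7.0709 (wall)
  → r_2 = 7.0709
beam 3: φ=45°, α=150°
  d=(-0.8660,0.5000)  start (5,1)  tX=0.7390 tY=1.6600  stride 1/|dx|=1.1547 1/|dy|=2.0000
    cross x-line → (4,1), t=0.7390
    cross y-line → (4,2), t=1.6600
    cross x-line → (3,2), t=1.8937
    cross x-line → (2,2), t=3.0484
    cross y-line → (2,3), t=3.6600
    cross x-line → (1,3), t=4.2031
    cross x-line → (0,3), t=5.3578 (wall)
  → r_3 = 5.3578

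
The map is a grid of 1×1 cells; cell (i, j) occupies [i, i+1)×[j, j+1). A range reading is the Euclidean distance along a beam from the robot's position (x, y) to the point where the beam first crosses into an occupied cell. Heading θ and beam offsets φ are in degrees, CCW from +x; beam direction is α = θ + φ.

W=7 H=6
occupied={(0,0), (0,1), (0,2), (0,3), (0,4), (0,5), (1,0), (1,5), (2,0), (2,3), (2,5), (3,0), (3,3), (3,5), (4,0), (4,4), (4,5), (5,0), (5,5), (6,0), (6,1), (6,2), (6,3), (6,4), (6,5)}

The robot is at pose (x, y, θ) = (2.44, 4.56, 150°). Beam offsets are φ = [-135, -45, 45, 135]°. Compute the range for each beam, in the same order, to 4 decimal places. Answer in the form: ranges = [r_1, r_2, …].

ranges = [1.6150, 0.4555, 1.4908, 0.5798]

beam 1: φ=-135°, α=15°
  d=(0.9659,0.2588)  start (2,4)  tX=0.5798 tY=1.7000  stride 1/|dx|=1.0353 1/|dy|=3.8637
    cross x-line → (3,4), t=0.5798
    cross x-line → (4,4), t=1.6150 (wall)
  → r_1 = 1.6150
beam 2: φ=-45°, α=105°
  d=(-0.2588,0.9659)  start (2,4)  tX=1.7000 tY=0.4555  stride 1/|dx|=3.8637 1/|dy|=1.0353
    cross y-line → (2,5), t=0.4555 (wall)
  → r_2 = 0.4555
beam 3: φ=45°, α=195°
  d=(-0.9659,-0.2588)  start (2,4)  tX=0.4555 tY=2.1637  stride 1/|dx|=1.0353 1/|dy|=3.8637
    cross x-line → (1,4), t=0.4555
    cross x-line → (0,4), t=1.4908 (wall)
  → r_3 = 1.4908
beam 4: φ=135°, α=285°
  d=(0.2588,-0.9659)  start (2,4)  tX=2.1637 tY=0.5798  stride 1/|dx|=3.8637 1/|dy|=1.0353
    cross y-line → (2,3), t=0.5798 (wall)
  → r_4 = 0.5798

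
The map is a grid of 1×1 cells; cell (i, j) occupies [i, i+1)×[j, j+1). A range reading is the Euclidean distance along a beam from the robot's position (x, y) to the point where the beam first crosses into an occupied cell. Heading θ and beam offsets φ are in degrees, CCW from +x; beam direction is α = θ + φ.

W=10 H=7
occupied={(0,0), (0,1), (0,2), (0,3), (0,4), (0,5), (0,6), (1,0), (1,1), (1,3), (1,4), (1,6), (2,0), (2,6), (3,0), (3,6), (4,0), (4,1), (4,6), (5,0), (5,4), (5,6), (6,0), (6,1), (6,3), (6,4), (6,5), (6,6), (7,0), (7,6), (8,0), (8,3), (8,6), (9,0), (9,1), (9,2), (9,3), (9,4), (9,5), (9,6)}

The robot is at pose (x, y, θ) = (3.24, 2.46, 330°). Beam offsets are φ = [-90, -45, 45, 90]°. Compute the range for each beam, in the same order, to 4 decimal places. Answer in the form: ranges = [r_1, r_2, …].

beam 1: φ=-90°, α=240°
  direction (-0.5000, -0.8660); cell (3,2); t to first gridline: x 0.4800, y 0.5312 (then +2.0000 / +1.1547)
    (2,2) via x @ 0.4800
    (2,1) via y @ 0.5312
    (2,0) via y @ 1.6859  # hit
  → r_1 = 1.6859
beam 2: φ=-45°, α=285°
  direction (0.2588, -0.9659); cell (3,2); t to first gridline: x 2.9364, y 0.4762 (then +3.8637 / +1.0353)
    (3,1) via y @ 0.4762
    (3,0) via y @ 1.5115  # hit
  → r_2 = 1.5115
beam 3: φ=45°, α=15°
  direction (0.9659, 0.2588); cell (3,2); t to first gridline: x 0.7868, y 2.0864 (then +1.0353 / +3.8637)
    (4,2) via x @ 0.7868
    (5,2) via x @ 1.8221
    (5,3) via y @ 2.0864
    (6,3) via x @ 2.8574  # hit
  → r_3 = 2.8574
beam 4: φ=90°, α=60°
  direction (0.5000, 0.8660); cell (3,2); t to first gridline: x 1.5200, y 0.6235 (then +2.0000 / +1.1547)
    (3,3) via y @ 0.6235
    (4,3) via x @ 1.5200
    (4,4) via y @ 1.7782
    (4,5) via y @ 2.9329
    (5,5) via x @ 3.5200
    (5,6) via y @ 4.0876  # hit
  → r_4 = 4.0876

ranges = [1.6859, 1.5115, 2.8574, 4.0876]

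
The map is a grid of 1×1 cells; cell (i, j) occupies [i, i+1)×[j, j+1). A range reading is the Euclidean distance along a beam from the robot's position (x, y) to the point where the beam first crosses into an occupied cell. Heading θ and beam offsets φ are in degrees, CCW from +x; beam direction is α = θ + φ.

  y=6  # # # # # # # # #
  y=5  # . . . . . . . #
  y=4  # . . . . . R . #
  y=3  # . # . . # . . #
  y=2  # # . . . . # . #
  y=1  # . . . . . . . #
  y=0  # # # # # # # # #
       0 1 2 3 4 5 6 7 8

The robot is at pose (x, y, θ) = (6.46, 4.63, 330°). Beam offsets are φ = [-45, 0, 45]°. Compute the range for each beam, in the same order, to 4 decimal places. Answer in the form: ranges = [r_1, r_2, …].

beam 1: φ=-45°, α=285°
  cosα=0.2588 sinα=-0.9659 | (6,4) | tMaxX 2.0864 tMaxY 0.6522 | tΔX 3.8637 tΔY 1.0353
    t=0.6522 [y] (6,3)
    t=1.6875 [y] (6,2) — stop
  → r_1 = 1.6875
beam 2: φ=0°, α=330°
  cosα=0.8660 sinα=-0.5000 | (6,4) | tMaxX 0.6235 tMaxY 1.2600 | tΔX 1.1547 tΔY 2.0000
    t=0.6235 [x] (7,4)
    t=1.2600 [y] (7,3)
    t=1.7782 [x] (8,3) — stop
  → r_2 = 1.7782
beam 3: φ=45°, α=15°
  cosα=0.9659 sinα=0.2588 | (6,4) | tMaxX 0.5590 tMaxY 1.4296 | tΔX 1.0353 tΔY 3.8637
    t=0.5590 [x] (7,4)
    t=1.4296 [y] (7,5)
    t=1.5943 [x] (8,5) — stop
  → r_3 = 1.5943

ranges = [1.6875, 1.7782, 1.5943]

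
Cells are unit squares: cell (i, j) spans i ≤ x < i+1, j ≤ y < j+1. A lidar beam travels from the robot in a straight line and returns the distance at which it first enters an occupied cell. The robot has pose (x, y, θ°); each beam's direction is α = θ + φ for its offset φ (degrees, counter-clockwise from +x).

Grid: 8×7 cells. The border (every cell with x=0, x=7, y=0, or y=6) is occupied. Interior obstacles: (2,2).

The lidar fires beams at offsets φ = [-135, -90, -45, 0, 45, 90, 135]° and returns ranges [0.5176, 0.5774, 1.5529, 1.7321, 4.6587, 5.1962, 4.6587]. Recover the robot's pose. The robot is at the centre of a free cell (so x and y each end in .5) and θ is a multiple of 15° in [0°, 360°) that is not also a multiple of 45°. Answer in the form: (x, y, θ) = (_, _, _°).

Candidates: 29 free-cell centres × 16 headings = 464 poses. Raycast each; keep the one whose scan matches to 4 dp.
  (4.5, 1.5, 105°): beam 1 = 1.0000 ≠ 0.5176 ✗
  (4.5, 3.5, 300°): beam 1 = 3.6235 ≠ 0.5176 ✗
  (5.5, 3.5, 255°): beam 1 = 2.8868 ≠ 0.5176 ✗
  (5.5, 4.5, 300°): beam 1 = 4.6587 ≠ 0.5176 ✗
  …
  (2.5, 5.5, 210°): r_1=0.5176, r_2=0.5774, r_3=1.5529, r_4=1.7321, r_5=4.6587, r_6=5.1962, r_7=4.6587 — all match ✓
Unique over the lattice → pose = (2.5, 5.5, 210°).

(x, y, θ) = (2.5, 5.5, 210°)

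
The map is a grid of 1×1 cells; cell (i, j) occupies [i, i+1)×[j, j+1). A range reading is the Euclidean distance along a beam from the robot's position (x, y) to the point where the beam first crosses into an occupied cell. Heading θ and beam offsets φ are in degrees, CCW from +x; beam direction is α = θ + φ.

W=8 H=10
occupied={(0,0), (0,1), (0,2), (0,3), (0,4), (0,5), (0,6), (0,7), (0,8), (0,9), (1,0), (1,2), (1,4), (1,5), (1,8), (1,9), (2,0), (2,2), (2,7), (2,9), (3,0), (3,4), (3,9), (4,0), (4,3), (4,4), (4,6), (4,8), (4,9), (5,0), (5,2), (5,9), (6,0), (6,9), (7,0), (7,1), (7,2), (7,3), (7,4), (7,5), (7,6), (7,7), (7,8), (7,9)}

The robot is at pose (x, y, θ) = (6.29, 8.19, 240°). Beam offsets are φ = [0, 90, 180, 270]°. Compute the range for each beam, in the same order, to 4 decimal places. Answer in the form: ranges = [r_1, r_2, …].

beam 1: φ=0°, α=240°
  dir = (cos 240°, sin 240°) = (-0.5000, -0.8660); from cell (6,8)
  next x-line at t=0.5800, next y-line at t=0.2194; Δt_x=2.0000, Δt_y=1.1547
    y: enter (6,7) at t=0.2194
    x: enter (5,7) at t=0.5800
    y: enter (5,6) at t=1.3741
    y: enter (5,5) at t=2.5288
    x: enter (4,5) at t=2.5800
    y: enter (4,4) at t=3.6835 ← occupied
  → r_1 = 3.6835
beam 2: φ=90°, α=330°
  dir = (cos 330°, sin 330°) = (0.8660, -0.5000); from cell (6,8)
  next x-line at t=0.8198, next y-line at t=0.3800; Δt_x=1.1547, Δt_y=2.0000
    y: enter (6,7) at t=0.3800
    x: enter (7,7) at t=0.8198 ← occupied
  → r_2 = 0.8198
beam 3: φ=180°, α=60°
  dir = (cos 60°, sin 60°) = (0.5000, 0.8660); from cell (6,8)
  next x-line at t=1.4200, next y-line at t=0.9353; Δt_x=2.0000, Δt_y=1.1547
    y: enter (6,9) at t=0.9353 ← occupied
  → r_3 = 0.9353
beam 4: φ=270°, α=150°
  dir = (cos 150°, sin 150°) = (-0.8660, 0.5000); from cell (6,8)
  next x-line at t=0.3349, next y-line at t=1.6200; Δt_x=1.1547, Δt_y=2.0000
    x: enter (5,8) at t=0.3349
    x: enter (4,8) at t=1.4896 ← occupied
  → r_4 = 1.4896

ranges = [3.6835, 0.8198, 0.9353, 1.4896]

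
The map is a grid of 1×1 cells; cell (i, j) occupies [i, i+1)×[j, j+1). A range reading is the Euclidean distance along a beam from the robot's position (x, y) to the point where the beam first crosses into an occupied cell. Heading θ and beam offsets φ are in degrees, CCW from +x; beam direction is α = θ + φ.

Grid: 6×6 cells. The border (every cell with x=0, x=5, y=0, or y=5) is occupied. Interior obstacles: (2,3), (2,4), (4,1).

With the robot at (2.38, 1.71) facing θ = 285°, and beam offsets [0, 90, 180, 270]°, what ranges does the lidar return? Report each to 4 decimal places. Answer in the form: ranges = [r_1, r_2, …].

ranges = [0.7350, 2.7124, 1.3355, 1.4287]

beam 1: φ=0°, α=285°
  dir = (cos 285°, sin 285°) = (0.2588, -0.9659); from cell (2,1)
  next x-line at t=2.3955, next y-line at t=0.7350; Δt_x=3.8637, Δt_y=1.0353
    y: enter (2,0) at t=0.7350 ← occupied
  → r_1 = 0.7350
beam 2: φ=90°, α=15°
  dir = (cos 15°, sin 15°) = (0.9659, 0.2588); from cell (2,1)
  next x-line at t=0.6419, next y-line at t=1.1205; Δt_x=1.0353, Δt_y=3.8637
    x: enter (3,1) at t=0.6419
    y: enter (3,2) at t=1.1205
    x: enter (4,2) at t=1.6771
    x: enter (5,2) at t=2.7124 ← occupied
  → r_2 = 2.7124
beam 3: φ=180°, α=105°
  dir = (cos 105°, sin 105°) = (-0.2588, 0.9659); from cell (2,1)
  next x-line at t=1.4682, next y-line at t=0.3002; Δt_x=3.8637, Δt_y=1.0353
    y: enter (2,2) at t=0.3002
    y: enter (2,3) at t=1.3355 ← occupied
  → r_3 = 1.3355
beam 4: φ=270°, α=195°
  dir = (cos 195°, sin 195°) = (-0.9659, -0.2588); from cell (2,1)
  next x-line at t=0.3934, next y-line at t=2.7432; Δt_x=1.0353, Δt_y=3.8637
    x: enter (1,1) at t=0.3934
    x: enter (0,1) at t=1.4287 ← occupied
  → r_4 = 1.4287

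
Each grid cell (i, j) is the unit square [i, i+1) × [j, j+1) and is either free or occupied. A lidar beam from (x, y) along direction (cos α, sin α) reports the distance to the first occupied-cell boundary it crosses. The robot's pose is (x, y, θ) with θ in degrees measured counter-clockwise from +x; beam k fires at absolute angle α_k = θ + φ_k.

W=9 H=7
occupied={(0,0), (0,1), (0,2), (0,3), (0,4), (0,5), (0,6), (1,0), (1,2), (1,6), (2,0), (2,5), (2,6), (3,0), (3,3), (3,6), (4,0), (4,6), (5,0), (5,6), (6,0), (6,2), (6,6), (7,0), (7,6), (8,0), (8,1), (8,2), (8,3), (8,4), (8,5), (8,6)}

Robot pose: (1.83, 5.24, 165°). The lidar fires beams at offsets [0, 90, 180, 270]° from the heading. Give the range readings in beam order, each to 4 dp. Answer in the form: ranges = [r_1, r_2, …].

ranges = [0.8593, 2.3190, 0.1760, 0.6568]

beam 1: φ=0°, α=165°
  d=(-0.9659,0.2588)  start (1,5)  tX=0.8593 tY=2.9364  stride 1/|dx|=1.0353 1/|dy|=3.8637
    cross x-line → (0,5), t=0.8593 (wall)
  → r_1 = 0.8593
beam 2: φ=90°, α=255°
  d=(-0.2588,-0.9659)  start (1,5)  tX=3.2069 tY=0.2485  stride 1/|dx|=3.8637 1/|dy|=1.0353
    cross y-line → (1,4), t=0.2485
    cross y-line → (1,3), t=1.2837
    cross y-line → (1,2), t=2.3190 (wall)
  → r_2 = 2.3190
beam 3: φ=180°, α=345°
  d=(0.9659,-0.2588)  start (1,5)  tX=0.1760 tY=0.9273  stride 1/|dx|=1.0353 1/|dy|=3.8637
    cross x-line → (2,5), t=0.1760 (wall)
  → r_3 = 0.1760
beam 4: φ=270°, α=75°
  d=(0.2588,0.9659)  start (1,5)  tX=0.6568 tY=0.7868  stride 1/|dx|=3.8637 1/|dy|=1.0353
    cross x-line → (2,5), t=0.6568 (wall)
  → r_4 = 0.6568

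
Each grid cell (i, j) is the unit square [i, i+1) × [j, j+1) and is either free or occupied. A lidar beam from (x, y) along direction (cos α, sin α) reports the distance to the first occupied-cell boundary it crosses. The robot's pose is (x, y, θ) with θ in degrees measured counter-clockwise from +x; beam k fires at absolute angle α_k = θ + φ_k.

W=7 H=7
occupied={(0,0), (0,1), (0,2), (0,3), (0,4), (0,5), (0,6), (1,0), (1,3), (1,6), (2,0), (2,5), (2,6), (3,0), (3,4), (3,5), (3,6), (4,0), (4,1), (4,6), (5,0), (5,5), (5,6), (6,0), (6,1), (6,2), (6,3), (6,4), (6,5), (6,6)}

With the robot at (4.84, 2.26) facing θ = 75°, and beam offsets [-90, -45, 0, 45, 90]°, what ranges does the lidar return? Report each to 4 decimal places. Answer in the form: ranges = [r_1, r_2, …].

ranges = [1.2009, 1.3395, 2.8367, 2.0092, 2.9402]

beam 1: φ=-90°, α=345°
  direction (0.9659, -0.2588); cell (4,2); t to first gridline: x 0.1656, y 1.0046 (then +1.0353 / +3.8637)
    (5,2) via x @ 0.1656
    (5,1) via y @ 1.0046
    (6,1) via x @ 1.2009  # hit
  → r_1 = 1.2009
beam 2: φ=-45°, α=30°
  direction (0.8660, 0.5000); cell (4,2); t to first gridline: x 0.1848, y 1.4800 (then +1.1547 / +2.0000)
    (5,2) via x @ 0.1848
    (6,2) via x @ 1.3395  # hit
  → r_2 = 1.3395
beam 3: φ=0°, α=75°
  direction (0.2588, 0.9659); cell (4,2); t to first gridline: x 0.6182, y 0.7661 (then +3.8637 / +1.0353)
    (5,2) via x @ 0.6182
    (5,3) via y @ 0.7661
    (5,4) via y @ 1.8014
    (5,5) via y @ 2.8367  # hit
  → r_3 = 2.8367
beam 4: φ=45°, α=120°
  direction (-0.5000, 0.8660); cell (4,2); t to first gridline: x 1.6800, y 0.8545 (then +2.0000 / +1.1547)
    (4,3) via y @ 0.8545
    (3,3) via x @ 1.6800
    (3,4) via y @ 2.0092  # hit
  → r_4 = 2.0092
beam 5: φ=90°, α=165°
  direction (-0.9659, 0.2588); cell (4,2); t to first gridline: x 0.8696, y 2.8591 (then +1.0353 / +3.8637)
    (3,2) via x @ 0.8696
    (2,2) via x @ 1.9049
    (2,3) via y @ 2.8591
    (1,3) via x @ 2.9402  # hit
  → r_5 = 2.9402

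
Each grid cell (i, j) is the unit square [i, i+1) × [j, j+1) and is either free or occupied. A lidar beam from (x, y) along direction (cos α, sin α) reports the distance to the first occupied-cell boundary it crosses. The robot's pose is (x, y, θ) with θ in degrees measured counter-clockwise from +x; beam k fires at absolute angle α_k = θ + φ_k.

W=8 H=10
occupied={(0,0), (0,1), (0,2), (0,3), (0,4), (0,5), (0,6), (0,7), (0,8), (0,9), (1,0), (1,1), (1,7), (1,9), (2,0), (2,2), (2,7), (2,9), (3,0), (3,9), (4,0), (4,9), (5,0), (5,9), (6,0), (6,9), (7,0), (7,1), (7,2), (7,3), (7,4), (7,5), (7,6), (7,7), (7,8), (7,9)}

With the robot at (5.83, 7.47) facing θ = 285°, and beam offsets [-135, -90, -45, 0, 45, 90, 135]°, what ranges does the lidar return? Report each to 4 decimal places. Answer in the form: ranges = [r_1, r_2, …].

ranges = [3.0600, 5.0004, 5.6600, 4.5205, 1.3510, 1.2113, 1.7667]

beam 1: φ=-135°, α=150°
  direction (-0.8660, 0.5000); cell (5,7); t to first gridline: x 0.9584, y 1.0600 (then +1.1547 / +2.0000)
    (4,7) via x @ 0.9584
    (4,8) via y @ 1.0600
    (3,8) via x @ 2.1131
    (3,9) via y @ 3.0600  # hit
  → r_1 = 3.0600
beam 2: φ=-90°, α=195°
  direction (-0.9659, -0.2588); cell (5,7); t to first gridline: x 0.8593, y 1.8159 (then +1.0353 / +3.8637)
    (4,7) via x @ 0.8593
    (4,6) via y @ 1.8159
    (3,6) via x @ 1.8946
    (2,6) via x @ 2.9298
    (1,6) via x @ 3.9651
    (0,6) via x @ 5.0004  # hit
  → r_2 = 5.0004
beam 3: φ=-45°, α=240°
  direction (-0.5000, -0.8660); cell (5,7); t to first gridline: x 1.6600, y 0.5427 (then +2.0000 / +1.1547)
    (5,6) via y @ 0.5427
    (4,6) via x @ 1.6600
    (4,5) via y @ 1.6974
    (4,4) via y @ 2.8521
    (3,4) via x @ 3.6600
    (3,3) via y @ 4.0068
    (3,2) via y @ 5.1615
    (2,2) via x @ 5.6600  # hit
  → r_3 = 5.6600
beam 4: φ=0°, α=285°
  direction (0.2588, -0.9659); cell (5,7); t to first gridline: x 0.6568, y 0.4866 (then +3.8637 / +1.0353)
    (5,6) via y @ 0.4866
    (6,6) via x @ 0.6568
    (6,5) via y @ 1.5219
    (6,4) via y @ 2.5571
    (6,3) via y @ 3.5924
    (7,3) via x @ 4.5205  # hit
  → r_4 = 4.5205
beam 5: φ=45°, α=330°
  direction (0.8660, -0.5000); cell (5,7); t to first gridline: x 0.1963, y 0.9400 (then +1.1547 / +2.0000)
    (6,7) via x @ 0.1963
    (6,6) via y @ 0.9400
    (7,6) via x @ 1.3510  # hit
  → r_5 = 1.3510
beam 6: φ=90°, α=15°
  direction (0.9659, 0.2588); cell (5,7); t to first gridline: x 0.1760, y 2.0478 (then +1.0353 / +3.8637)
    (6,7) via x @ 0.1760
    (7,7) via x @ 1.2113  # hit
  → r_6 = 1.2113
beam 7: φ=135°, α=60°
  direction (0.5000, 0.8660); cell (5,7); t to first gridline: x 0.3400, y 0.6120 (then +2.0000 / +1.1547)
    (6,7) via x @ 0.3400
    (6,8) via y @ 0.6120
    (6,9) via y @ 1.7667  # hit
  → r_7 = 1.7667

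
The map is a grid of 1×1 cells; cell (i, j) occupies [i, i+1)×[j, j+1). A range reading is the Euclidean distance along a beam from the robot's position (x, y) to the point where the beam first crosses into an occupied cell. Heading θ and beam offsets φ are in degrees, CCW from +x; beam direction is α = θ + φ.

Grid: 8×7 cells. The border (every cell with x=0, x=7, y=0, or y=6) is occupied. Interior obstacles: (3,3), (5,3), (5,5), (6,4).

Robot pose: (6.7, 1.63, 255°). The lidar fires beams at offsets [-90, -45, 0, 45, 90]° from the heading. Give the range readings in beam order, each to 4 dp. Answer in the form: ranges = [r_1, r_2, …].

ranges = [5.9011, 1.2600, 0.6522, 0.6000, 0.3106]

beam 1: φ=-90°, α=165°
  cosα=-0.9659 sinα=0.2588 | (6,1) | tMaxX 0.7247 tMaxY 1.4296 | tΔX 1.0353 tΔY 3.8637
    t=0.7247 [x] (5,1)
    t=1.4296 [y] (5,2)
    t=1.7600 [x] (4,2)
    t=2.7952 [x] (3,2)
    t=3.8305 [x] (2,2)
    t=4.8658 [x] (1,2)
    t=5.2933 [y] (1,3)
    t=5.9011 [x] (0,3) — stop
  → r_1 = 5.9011
beam 2: φ=-45°, α=210°
  cosα=-0.8660 sinα=-0.5000 | (6,1) | tMaxX 0.8083 tMaxY 1.2600 | tΔX 1.1547 tΔY 2.0000
    t=0.8083 [x] (5,1)
    t=1.2600 [y] (5,0) — stop
  → r_2 = 1.2600
beam 3: φ=0°, α=255°
  cosα=-0.2588 sinα=-0.9659 | (6,1) | tMaxX 2.7046 tMaxY 0.6522 | tΔX 3.8637 tΔY 1.0353
    t=0.6522 [y] (6,0) — stop
  → r_3 = 0.6522
beam 4: φ=45°, α=300°
  cosα=0.5000 sinα=-0.8660 | (6,1) | tMaxX 0.6000 tMaxY 0.7275 | tΔX 2.0000 tΔY 1.1547
    t=0.6000 [x] (7,1) — stop
  → r_4 = 0.6000
beam 5: φ=90°, α=345°
  cosα=0.9659 sinα=-0.2588 | (6,1) | tMaxX 0.3106 tMaxY 2.4341 | tΔX 1.0353 tΔY 3.8637
    t=0.3106 [x] (7,1) — stop
  → r_5 = 0.3106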